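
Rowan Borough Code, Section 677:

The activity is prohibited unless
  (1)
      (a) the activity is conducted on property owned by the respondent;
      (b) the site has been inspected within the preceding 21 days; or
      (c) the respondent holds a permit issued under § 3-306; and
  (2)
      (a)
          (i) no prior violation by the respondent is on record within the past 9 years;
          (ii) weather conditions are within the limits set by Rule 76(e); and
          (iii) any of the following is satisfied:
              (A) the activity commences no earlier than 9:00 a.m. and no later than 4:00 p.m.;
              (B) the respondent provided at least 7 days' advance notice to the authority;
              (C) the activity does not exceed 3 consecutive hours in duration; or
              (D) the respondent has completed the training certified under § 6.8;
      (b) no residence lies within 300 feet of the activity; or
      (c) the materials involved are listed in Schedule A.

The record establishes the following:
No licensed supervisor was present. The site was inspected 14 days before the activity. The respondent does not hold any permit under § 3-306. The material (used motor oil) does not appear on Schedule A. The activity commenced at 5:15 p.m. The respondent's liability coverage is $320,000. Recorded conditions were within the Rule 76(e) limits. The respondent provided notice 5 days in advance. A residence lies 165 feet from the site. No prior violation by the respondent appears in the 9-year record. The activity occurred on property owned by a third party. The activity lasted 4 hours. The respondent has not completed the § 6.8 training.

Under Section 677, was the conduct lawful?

No — unlawful.

(a) own property — fails.
(b) site inspected — satisfied.
(c) holds permit — fails.
(1) = F OR T OR F = true.
(i) no prior violation — met.
(ii) weather ok — met.
(A) start within hours — fails.
(B) ≥7 days' notice — fails.
(C) ≤ 3 hrs duration — fails.
(D) training certified — not satisfied.
So (iii) is not satisfied (F OR F OR F OR F).
So (a) is not satisfied (T AND T AND F).
(b) no residence in 300 ft — not met.
(c) Schedule A material — fails.
So (2) is not satisfied (F OR F OR F).
Overall: T AND F → false.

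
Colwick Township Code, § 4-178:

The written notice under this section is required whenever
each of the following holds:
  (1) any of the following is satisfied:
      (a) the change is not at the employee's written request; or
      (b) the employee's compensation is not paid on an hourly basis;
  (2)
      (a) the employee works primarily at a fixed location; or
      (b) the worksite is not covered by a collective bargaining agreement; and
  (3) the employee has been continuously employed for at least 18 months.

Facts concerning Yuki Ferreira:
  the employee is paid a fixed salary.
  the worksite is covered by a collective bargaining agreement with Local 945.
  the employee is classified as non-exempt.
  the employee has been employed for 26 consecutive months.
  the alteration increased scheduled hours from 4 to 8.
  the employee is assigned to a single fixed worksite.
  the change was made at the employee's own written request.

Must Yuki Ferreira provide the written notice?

(a) not employee-requested — not satisfied.
(b) not (hourly-paid) — holds.
(1) = F OR T = true.
(a) fixed location — satisfied.
(b) no CBA — not satisfied.
(2) = T OR F = true.
(3) tenure ≥ 18 mo. — holds.
Overall = T AND T AND T = true.

Yes — required.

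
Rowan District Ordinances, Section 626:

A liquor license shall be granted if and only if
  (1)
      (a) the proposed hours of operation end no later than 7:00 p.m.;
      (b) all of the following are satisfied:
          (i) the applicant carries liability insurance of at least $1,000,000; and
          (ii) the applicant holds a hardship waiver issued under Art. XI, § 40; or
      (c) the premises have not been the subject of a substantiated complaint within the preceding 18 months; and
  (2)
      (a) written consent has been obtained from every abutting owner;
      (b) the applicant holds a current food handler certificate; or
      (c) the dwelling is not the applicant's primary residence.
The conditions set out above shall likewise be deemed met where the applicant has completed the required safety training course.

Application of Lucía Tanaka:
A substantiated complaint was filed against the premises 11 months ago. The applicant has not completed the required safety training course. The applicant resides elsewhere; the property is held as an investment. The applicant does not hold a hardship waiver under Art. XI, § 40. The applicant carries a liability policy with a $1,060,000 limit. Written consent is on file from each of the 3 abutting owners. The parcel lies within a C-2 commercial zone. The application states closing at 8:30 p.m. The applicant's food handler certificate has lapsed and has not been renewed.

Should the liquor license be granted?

No — denied.

(a) closes by 7 p.m. — not satisfied.
(i) insurance ≥ $1,000,000 — holds.
(ii) hardship waiver — not met.
(b): T AND F → false.
(c) no complaint in 18 mo. — fails.
(1) = F OR F OR F = false.
(a) all abutters consent — holds.
(b) food handler cert. — fails.
(c) not (primary residence) — holds.
(2): T OR F OR T → true.
So Overall is not satisfied (F AND T).
Exception (safety training) — not satisfied.
Result: main false OR exception false → false.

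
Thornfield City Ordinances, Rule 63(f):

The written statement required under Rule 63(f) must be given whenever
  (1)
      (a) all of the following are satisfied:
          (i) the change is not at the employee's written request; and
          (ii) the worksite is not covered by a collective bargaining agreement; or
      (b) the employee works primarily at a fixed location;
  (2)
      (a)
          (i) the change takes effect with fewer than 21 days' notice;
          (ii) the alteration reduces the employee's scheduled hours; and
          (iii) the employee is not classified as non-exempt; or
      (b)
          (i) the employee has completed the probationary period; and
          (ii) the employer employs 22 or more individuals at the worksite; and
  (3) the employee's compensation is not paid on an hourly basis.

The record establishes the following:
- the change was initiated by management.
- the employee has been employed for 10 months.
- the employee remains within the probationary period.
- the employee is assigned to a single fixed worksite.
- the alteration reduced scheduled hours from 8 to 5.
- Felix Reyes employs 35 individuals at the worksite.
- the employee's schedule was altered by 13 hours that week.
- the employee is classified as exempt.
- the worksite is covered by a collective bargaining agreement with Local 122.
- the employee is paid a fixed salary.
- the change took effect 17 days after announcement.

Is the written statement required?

(i) not employee-requested — holds.
(ii) no CBA — fails.
So (a) is not satisfied (T AND F).
(b) fixed location — holds.
So (1) is satisfied (F OR T).
(i) < 21 days' notice — holds.
(ii) hours reduced — holds.
(iii) not (non-exempt) — met.
(a): T AND T AND T → true.
(i) past probation — not met.
(ii) ≥ 22 at site — satisfied.
(b) = F AND T = false.
(2): T OR F → true.
(3) not (hourly-paid) — met.
So Overall is satisfied (T AND T AND T).

Yes — required.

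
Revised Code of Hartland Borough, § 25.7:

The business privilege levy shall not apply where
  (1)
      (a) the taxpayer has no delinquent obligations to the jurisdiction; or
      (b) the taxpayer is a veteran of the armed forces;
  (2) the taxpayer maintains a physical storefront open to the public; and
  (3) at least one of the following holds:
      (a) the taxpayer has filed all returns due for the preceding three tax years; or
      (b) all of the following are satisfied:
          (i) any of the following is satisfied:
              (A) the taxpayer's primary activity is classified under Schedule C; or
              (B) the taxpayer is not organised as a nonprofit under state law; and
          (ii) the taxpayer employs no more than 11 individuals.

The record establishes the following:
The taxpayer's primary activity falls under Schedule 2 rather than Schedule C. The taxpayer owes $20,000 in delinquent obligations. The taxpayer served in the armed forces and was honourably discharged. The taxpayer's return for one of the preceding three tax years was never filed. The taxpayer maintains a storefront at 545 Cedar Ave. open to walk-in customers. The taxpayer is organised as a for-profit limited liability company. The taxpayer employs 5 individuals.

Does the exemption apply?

Yes — exempt.

(a) no delinquency — not satisfied.
(b) veteran — met.
(1) = F OR T = true.
(2) has storefront — satisfied.
(a) returns current — not met.
(A) Schedule C activity — not met.
(B) not (nonprofit) — satisfied.
(i) = F OR T = true.
(ii) ≤ 11 employees — met.
(b) = T AND T = true.
(3): F OR T → true.
Overall: T AND T AND T → true.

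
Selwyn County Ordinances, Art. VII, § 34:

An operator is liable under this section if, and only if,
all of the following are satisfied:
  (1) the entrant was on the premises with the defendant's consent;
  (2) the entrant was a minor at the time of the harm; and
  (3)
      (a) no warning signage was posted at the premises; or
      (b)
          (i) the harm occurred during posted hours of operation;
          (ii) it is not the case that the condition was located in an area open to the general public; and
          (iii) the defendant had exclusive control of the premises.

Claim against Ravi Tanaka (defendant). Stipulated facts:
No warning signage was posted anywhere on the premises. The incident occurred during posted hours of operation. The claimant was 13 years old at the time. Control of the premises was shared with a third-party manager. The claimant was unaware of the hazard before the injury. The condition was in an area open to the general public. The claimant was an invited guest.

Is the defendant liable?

Yes — liable.

(1) consent to enter — satisfied.
(2) entrant a minor — satisfied.
(a) no signage posted — satisfied.
(i) during posted hours — holds.
(ii) not (public area) — fails.
(iii) exclusive control — fails.
So (b) is not satisfied (T AND F AND F).
So (3) is satisfied (T OR F).
Overall = T AND T AND T = true.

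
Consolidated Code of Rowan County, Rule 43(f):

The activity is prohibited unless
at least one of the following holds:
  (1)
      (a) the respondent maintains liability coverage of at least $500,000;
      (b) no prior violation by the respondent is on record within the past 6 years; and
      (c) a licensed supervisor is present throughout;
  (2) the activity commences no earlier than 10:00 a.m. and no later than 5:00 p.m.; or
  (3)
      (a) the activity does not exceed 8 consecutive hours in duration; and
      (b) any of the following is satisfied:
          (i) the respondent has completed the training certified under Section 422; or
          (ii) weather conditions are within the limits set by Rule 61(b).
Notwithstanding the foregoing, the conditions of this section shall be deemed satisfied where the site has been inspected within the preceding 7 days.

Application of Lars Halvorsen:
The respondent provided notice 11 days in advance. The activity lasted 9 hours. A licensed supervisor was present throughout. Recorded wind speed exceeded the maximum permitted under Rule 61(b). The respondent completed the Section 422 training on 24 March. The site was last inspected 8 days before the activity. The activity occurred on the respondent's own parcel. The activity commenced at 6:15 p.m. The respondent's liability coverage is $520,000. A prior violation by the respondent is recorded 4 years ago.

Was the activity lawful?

(a) coverage ≥ $500,000 — met.
(b) no prior violation — not satisfied.
(c) supervisor present — met.
So (1) is not satisfied (T AND F AND T).
(2) start within hours — not satisfied.
(a) ≤ 8 hrs duration — fails.
(i) training certified — satisfied.
(ii) weather ok — fails.
(b) = T OR F = true.
(3) = F AND T = false.
Overall: F OR F OR F → false.
Exception (site inspected) — not satisfied.
Result: main false OR exception false → false.

No — unlawful.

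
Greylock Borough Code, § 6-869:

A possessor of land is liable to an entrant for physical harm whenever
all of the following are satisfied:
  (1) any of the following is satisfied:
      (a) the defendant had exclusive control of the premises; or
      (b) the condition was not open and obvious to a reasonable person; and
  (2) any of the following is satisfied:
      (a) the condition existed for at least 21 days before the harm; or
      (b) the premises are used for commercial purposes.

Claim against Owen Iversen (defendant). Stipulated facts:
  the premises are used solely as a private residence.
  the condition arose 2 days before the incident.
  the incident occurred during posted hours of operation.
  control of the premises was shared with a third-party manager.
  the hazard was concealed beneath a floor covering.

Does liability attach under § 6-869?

(a) exclusive control — not satisfied.
(b) not open/obvious — met.
(1) = F OR T = true.
(a) condition ≥21 days old — not met.
(b) commercial use — not met.
(2): F OR F → false.
So Overall is not satisfied (T AND F).

No — not liable.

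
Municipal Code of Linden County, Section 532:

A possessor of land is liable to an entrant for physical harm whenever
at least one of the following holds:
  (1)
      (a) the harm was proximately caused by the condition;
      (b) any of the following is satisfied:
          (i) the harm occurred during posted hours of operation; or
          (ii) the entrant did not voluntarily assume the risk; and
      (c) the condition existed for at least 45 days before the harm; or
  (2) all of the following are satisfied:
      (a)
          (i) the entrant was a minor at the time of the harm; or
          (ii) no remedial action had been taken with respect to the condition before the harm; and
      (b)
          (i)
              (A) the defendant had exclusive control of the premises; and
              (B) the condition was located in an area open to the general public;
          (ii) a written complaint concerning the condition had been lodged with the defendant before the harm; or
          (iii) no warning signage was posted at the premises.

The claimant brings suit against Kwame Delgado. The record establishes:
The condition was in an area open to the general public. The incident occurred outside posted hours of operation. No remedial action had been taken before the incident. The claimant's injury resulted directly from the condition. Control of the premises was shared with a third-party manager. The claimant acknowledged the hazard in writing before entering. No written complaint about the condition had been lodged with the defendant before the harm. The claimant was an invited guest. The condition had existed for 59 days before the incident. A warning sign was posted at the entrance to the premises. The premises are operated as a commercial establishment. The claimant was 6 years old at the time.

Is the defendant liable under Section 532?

No — not liable.

(a) proximate cause — holds.
(i) during posted hours — fails.
(ii) no assumed risk — not met.
(b): F OR F → false.
(c) condition ≥45 days old — holds.
(1) = T AND F AND T = false.
(i) entrant a minor — holds.
(ii) no remedial action — met.
So (a) is satisfied (T OR T).
(A) exclusive control — not satisfied.
(B) public area — satisfied.
(i) = F AND T = false.
(ii) complaint lodged — not satisfied.
(iii) no signage posted — fails.
So (b) is not satisfied (F OR F OR F).
So (2) is not satisfied (T AND F).
Overall: F OR F → false.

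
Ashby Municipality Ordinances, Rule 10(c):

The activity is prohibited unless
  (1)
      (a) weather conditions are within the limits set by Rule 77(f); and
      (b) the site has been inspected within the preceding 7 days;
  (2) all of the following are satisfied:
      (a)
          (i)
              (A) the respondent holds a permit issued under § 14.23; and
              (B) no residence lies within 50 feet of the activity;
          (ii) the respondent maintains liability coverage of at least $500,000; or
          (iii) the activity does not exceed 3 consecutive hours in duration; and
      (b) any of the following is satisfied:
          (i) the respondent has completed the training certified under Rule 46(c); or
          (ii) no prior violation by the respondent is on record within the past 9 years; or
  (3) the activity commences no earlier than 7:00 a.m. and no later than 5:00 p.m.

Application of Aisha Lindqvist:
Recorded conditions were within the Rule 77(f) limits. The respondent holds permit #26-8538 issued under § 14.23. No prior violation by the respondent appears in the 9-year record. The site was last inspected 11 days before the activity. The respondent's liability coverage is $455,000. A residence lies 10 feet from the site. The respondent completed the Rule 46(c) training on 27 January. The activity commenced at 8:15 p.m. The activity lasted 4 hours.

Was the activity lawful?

(a) weather ok — met.
(b) site inspected — fails.
So (1) is not satisfied (T AND F).
(A) holds permit — satisfied.
(B) no residence in 50 ft — not satisfied.
(i) = T AND F = false.
(ii) coverage ≥ $500,000 — not met.
(iii) ≤ 3 hrs duration — not satisfied.
(a) = F OR F OR F = false.
(i) training certified — holds.
(ii) no prior violation — holds.
(b): T OR T → true.
So (2) is not satisfied (F AND T).
(3) start within hours — not satisfied.
So Overall is not satisfied (F OR F OR F).

No — unlawful.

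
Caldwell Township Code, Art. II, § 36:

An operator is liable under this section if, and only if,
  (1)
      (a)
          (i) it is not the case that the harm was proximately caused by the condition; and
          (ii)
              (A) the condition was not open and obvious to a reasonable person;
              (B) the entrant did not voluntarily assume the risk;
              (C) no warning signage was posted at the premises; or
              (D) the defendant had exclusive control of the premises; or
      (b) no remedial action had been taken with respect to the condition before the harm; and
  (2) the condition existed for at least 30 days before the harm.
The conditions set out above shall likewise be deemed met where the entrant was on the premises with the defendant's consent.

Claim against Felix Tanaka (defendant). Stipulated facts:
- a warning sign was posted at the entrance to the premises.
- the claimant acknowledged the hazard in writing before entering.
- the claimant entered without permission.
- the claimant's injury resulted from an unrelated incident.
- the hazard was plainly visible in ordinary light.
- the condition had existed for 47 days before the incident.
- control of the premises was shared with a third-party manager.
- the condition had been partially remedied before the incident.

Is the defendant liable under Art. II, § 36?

(i) not (proximate cause) — satisfied.
(A) not open/obvious — not satisfied.
(B) no assumed risk — fails.
(C) no signage posted — not satisfied.
(D) exclusive control — not satisfied.
So (ii) is not satisfied (F OR F OR F OR F).
(a): T AND F → false.
(b) no remedial action — fails.
(1): F OR F → false.
(2) condition ≥30 days old — satisfied.
So Overall is not satisfied (F AND T).
Exception (consent to enter) — not satisfied.
Result: main false OR exception false → false.

No — not liable.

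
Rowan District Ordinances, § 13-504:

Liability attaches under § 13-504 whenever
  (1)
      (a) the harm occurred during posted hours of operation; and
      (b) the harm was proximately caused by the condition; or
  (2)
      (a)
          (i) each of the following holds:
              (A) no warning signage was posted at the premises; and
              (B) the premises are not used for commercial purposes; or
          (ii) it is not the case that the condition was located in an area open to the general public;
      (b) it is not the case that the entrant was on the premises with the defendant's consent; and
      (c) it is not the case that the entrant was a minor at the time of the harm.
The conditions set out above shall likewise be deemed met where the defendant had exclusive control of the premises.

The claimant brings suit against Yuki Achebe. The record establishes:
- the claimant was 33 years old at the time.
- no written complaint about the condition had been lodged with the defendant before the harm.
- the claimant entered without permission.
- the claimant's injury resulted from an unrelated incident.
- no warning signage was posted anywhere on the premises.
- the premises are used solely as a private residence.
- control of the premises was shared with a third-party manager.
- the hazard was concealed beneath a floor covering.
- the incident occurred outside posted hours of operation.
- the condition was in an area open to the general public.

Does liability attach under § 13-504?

(a) during posted hours — not met.
(b) proximate cause — not met.
(1) = F AND F = false.
(A) no signage posted — met.
(B) not (commercial use) — holds.
(i) = T AND T = true.
(ii) not (public area) — not met.
(a): T OR F → true.
(b) not (consent to enter) — satisfied.
(c) not (entrant a minor) — met.
(2) = T AND T AND T = true.
Overall = F OR T = true.
Exception (exclusive control) — not satisfied.
Result: main true OR exception false → true.

Yes — liable.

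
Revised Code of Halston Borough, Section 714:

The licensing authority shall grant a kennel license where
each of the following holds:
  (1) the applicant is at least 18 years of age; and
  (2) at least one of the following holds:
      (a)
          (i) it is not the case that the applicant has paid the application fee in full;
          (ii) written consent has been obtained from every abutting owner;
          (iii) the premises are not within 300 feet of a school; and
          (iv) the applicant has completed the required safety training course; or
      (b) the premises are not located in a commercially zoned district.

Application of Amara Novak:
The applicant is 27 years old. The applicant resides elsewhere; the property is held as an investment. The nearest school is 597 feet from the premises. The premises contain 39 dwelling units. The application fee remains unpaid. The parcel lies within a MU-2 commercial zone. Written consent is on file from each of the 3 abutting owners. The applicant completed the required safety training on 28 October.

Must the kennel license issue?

Yes — granted.

(1) age ≥ 18 — met.
(i) not (fee paid) — holds.
(ii) all abutters consent — satisfied.
(iii) ≥300 ft from school — met.
(iv) safety training — satisfied.
(a) = T AND T AND T AND T = true.
(b) not (commercially zoned) — not satisfied.
(2) = T OR F = true.
So Overall is satisfied (T AND T).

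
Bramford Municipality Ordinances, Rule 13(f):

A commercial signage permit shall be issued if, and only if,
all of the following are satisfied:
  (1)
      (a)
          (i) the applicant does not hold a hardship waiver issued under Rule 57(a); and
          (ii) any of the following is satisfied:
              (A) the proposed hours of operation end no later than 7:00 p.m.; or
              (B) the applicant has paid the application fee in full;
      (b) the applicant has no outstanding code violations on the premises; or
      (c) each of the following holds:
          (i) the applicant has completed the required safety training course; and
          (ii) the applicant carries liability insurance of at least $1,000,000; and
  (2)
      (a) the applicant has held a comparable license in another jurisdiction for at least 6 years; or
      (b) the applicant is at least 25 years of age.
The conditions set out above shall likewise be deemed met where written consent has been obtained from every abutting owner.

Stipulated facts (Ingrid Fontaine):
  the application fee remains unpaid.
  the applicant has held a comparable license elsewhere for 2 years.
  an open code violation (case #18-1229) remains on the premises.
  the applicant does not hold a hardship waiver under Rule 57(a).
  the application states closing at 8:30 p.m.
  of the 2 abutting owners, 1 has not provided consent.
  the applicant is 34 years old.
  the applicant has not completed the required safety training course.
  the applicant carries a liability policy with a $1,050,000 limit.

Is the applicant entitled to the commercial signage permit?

No — denied.

(i) not (hardship waiver) — holds.
(A) closes by 7 p.m. — not met.
(B) fee paid — not satisfied.
(ii): F OR F → false.
So (a) is not satisfied (T AND F).
(b) no code violations — not met.
(i) safety training — fails.
(ii) insurance ≥ $1,000,000 — met.
(c) = F AND T = false.
(1) = F OR F OR F = false.
(a) prior license ≥ 6 yr — not satisfied.
(b) age ≥ 25 — holds.
(2) = F OR T = true.
So Overall is not satisfied (F AND T).
Exception (all abutters consent) — not satisfied.
Result: main false OR exception false → false.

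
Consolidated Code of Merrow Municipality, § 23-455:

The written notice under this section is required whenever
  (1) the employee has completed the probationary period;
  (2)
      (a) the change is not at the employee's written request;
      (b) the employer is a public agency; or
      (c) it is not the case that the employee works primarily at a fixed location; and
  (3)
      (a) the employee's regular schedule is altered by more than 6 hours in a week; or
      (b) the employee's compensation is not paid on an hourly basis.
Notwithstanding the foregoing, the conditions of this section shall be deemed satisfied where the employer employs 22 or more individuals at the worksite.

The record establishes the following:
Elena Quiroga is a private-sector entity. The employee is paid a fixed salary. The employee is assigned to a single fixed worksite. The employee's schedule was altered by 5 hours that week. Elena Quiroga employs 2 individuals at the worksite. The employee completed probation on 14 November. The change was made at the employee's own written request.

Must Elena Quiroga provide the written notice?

No — not required.

(1) past probation — met.
(a) not employee-requested — not met.
(b) public agency — fails.
(c) not (fixed location) — not satisfied.
(2) = F OR F OR F = false.
(a) schedule shift > 6h — fails.
(b) not (hourly-paid) — satisfied.
(3): F OR T → true.
Overall: T AND F AND T → false.
Exception (≥ 22 at site) — not satisfied.
Result: main false OR exception false → false.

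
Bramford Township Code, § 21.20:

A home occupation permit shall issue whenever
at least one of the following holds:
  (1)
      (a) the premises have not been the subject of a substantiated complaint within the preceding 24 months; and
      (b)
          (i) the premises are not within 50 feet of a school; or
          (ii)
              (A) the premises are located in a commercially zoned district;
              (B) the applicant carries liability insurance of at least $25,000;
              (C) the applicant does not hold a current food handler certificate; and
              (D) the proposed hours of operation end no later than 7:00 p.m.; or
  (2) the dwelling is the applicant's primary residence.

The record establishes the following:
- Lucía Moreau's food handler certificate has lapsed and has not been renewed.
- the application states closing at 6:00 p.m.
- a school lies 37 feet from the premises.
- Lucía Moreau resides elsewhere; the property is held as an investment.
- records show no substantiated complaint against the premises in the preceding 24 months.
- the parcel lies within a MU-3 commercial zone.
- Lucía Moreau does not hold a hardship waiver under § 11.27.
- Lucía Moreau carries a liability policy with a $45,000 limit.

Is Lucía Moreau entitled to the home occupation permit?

(a) no complaint in 24 mo. — met.
(i) ≥50 ft from school — fails.
(A) commercially zoned — holds.
(B) insurance ≥ $25,000 — holds.
(C) not (food handler cert.) — met.
(D) closes by 7 p.m. — holds.
(ii) = T AND T AND T AND T = true.
So (b) is satisfied (F OR T).
(1): T AND T → true.
(2) primary residence — not met.
Overall = T OR F = true.

Yes — granted.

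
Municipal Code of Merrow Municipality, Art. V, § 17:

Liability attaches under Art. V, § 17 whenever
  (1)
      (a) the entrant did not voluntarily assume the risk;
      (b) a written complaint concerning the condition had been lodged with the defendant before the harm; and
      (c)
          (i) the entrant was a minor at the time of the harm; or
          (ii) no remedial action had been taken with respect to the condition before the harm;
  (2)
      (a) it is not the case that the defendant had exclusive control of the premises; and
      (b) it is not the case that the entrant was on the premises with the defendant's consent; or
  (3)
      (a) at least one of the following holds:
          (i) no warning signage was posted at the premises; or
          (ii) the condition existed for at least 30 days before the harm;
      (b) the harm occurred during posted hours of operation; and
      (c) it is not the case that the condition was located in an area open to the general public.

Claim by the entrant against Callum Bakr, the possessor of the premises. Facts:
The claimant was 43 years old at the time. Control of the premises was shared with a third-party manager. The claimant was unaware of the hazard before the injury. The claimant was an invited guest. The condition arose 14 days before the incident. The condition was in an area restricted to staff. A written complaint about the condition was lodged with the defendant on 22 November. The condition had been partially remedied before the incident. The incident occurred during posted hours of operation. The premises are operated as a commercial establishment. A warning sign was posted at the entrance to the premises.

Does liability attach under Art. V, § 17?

(a) no assumed risk — satisfied.
(b) complaint lodged — holds.
(i) entrant a minor — not satisfied.
(ii) no remedial action — not satisfied.
(c) = F OR F = false.
(1): T AND T AND F → false.
(a) not (exclusive control) — satisfied.
(b) not (consent to enter) — fails.
(2) = T AND F = false.
(i) no signage posted — not met.
(ii) condition ≥30 days old — fails.
(a): F OR F → false.
(b) during posted hours — holds.
(c) not (public area) — holds.
(3) = F AND T AND T = false.
Overall: F OR F OR F → false.

No — not liable.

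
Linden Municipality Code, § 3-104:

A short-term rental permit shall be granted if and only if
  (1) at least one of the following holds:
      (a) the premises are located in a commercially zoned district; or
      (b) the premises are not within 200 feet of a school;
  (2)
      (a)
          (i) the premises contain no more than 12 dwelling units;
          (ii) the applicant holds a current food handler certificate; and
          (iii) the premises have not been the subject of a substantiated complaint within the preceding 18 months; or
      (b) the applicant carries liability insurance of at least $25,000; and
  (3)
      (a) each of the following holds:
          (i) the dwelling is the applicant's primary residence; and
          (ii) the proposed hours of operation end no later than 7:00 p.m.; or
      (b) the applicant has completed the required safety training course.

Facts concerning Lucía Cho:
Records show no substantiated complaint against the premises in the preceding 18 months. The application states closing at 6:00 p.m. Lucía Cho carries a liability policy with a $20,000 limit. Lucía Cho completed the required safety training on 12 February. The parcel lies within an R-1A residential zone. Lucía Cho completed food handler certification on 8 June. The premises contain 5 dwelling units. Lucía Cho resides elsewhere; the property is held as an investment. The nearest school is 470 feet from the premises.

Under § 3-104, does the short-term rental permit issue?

Yes — granted.

(a) commercially zoned — not met.
(b) ≥200 ft from school — met.
So (1) is satisfied (F OR T).
(i) ≤ 12 units — holds.
(ii) food handler cert. — satisfied.
(iii) no complaint in 18 mo. — holds.
(a): T AND T AND T → true.
(b) insurance ≥ $25,000 — not met.
(2): T OR F → true.
(i) primary residence — fails.
(ii) closes by 7 p.m. — holds.
(a) = F AND T = false.
(b) safety training — holds.
(3) = F OR T = true.
So Overall is satisfied (T AND T AND T).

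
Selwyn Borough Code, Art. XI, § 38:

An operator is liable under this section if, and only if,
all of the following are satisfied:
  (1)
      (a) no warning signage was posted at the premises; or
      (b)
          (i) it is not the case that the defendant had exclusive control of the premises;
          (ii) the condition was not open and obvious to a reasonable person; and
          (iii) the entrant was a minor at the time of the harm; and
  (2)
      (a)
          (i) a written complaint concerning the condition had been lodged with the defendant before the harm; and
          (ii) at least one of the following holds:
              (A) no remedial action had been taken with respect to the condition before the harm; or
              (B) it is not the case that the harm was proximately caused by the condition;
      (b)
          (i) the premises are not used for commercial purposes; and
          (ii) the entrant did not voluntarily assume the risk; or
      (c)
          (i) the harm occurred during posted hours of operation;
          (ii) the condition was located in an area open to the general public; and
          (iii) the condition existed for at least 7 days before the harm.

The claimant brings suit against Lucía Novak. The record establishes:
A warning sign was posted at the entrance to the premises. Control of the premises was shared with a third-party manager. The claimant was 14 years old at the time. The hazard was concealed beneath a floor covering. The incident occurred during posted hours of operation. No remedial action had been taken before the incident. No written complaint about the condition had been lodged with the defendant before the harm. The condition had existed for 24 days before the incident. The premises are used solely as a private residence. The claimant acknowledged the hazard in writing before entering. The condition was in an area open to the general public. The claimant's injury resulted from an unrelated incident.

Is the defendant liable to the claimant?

Yes — liable.

(a) no signage posted — not met.
(i) not (exclusive control) — met.
(ii) not open/obvious — satisfied.
(iii) entrant a minor — satisfied.
(b): T AND T AND T → true.
(1) = F OR T = true.
(i) complaint lodged — not satisfied.
(A) no remedial action — holds.
(B) not (proximate cause) — holds.
So (ii) is satisfied (T OR T).
(a) = F AND T = false.
(i) not (commercial use) — met.
(ii) no assumed risk — not satisfied.
(b) = T AND F = false.
(i) during posted hours — satisfied.
(ii) public area — holds.
(iii) condition ≥7 days old — met.
So (c) is satisfied (T AND T AND T).
(2): F OR F OR T → true.
Overall = T AND T = true.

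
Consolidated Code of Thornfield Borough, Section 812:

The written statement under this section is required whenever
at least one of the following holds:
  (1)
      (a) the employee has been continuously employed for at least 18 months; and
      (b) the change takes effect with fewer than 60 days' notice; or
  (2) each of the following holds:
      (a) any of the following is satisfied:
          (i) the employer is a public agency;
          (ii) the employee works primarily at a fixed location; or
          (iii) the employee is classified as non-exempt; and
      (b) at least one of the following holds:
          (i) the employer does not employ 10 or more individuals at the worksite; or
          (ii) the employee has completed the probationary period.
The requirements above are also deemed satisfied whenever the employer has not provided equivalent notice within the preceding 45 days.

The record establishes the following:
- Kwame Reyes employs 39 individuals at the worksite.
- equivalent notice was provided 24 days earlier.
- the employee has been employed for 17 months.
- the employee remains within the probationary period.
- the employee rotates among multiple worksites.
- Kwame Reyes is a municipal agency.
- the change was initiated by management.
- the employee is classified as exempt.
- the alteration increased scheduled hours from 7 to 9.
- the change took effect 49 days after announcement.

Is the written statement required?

(a) tenure ≥ 18 mo. — fails.
(b) < 60 days' notice — satisfied.
(1) = F AND T = false.
(i) public agency — holds.
(ii) fixed location — not satisfied.
(iii) non-exempt — fails.
So (a) is satisfied (T OR F OR F).
(i) not (≥ 10 at site) — not satisfied.
(ii) past probation — not met.
So (b) is not satisfied (F OR F).
(2): T AND F → false.
Overall: F OR F → false.
Exception (no recent notice) — not satisfied.
Result: main false OR exception false → false.

No — not required.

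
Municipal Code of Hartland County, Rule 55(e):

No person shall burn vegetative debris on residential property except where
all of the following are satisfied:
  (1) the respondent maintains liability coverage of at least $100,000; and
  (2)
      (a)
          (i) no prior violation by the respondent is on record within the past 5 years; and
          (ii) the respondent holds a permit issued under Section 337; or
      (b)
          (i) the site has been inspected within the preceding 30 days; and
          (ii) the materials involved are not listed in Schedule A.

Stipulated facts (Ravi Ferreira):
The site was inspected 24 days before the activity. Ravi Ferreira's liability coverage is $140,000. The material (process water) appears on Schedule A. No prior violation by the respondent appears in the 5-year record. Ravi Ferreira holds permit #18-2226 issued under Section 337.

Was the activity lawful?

Yes — lawful.

(1) coverage ≥ $100,000 — satisfied.
(i) no prior violation — holds.
(ii) holds permit — satisfied.
(a): T AND T → true.
(i) site inspected — satisfied.
(ii) not (Schedule A material) — not satisfied.
(b): T AND F → false.
(2): T OR F → true.
Overall: T AND T → true.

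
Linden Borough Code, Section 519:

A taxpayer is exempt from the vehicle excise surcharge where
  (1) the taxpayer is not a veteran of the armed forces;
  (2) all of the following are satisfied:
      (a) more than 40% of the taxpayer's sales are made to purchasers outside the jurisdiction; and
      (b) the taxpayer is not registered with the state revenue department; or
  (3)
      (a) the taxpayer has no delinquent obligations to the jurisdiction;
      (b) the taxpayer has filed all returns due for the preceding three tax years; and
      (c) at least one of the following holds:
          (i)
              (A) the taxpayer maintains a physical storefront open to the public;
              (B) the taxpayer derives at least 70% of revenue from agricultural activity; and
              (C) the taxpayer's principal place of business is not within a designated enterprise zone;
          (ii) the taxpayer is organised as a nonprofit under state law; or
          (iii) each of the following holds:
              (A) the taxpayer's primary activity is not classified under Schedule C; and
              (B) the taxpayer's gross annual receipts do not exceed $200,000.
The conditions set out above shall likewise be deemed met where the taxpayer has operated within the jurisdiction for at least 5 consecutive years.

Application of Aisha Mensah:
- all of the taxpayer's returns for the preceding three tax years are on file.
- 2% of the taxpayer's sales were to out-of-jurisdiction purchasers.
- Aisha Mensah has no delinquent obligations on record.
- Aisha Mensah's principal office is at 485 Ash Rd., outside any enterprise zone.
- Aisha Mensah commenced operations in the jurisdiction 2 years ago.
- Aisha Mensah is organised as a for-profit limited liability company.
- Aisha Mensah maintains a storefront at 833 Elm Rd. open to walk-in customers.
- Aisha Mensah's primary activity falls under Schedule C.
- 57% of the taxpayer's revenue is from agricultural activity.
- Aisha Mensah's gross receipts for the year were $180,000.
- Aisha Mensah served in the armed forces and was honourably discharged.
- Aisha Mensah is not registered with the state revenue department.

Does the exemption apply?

No — not exempt.

(1) not (veteran) — fails.
(a) >40% out-of-jur. sales — not satisfied.
(b) not (state-registered) — met.
(2) = F AND T = false.
(a) no delinquency — met.
(b) returns current — holds.
(A) has storefront — met.
(B) ≥70% agricultural — not satisfied.
(C) not (in enterprise zone) — met.
So (i) is not satisfied (T AND F AND T).
(ii) nonprofit — not met.
(A) not (Schedule C activity) — not satisfied.
(B) receipts ≤ $200,000 — met.
(iii) = F AND T = false.
So (c) is not satisfied (F OR F OR F).
So (3) is not satisfied (T AND T AND F).
Overall = F OR F OR F = false.
Exception (≥ 5 yrs in jurisdiction) — not satisfied.
Result: main false OR exception false → false.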